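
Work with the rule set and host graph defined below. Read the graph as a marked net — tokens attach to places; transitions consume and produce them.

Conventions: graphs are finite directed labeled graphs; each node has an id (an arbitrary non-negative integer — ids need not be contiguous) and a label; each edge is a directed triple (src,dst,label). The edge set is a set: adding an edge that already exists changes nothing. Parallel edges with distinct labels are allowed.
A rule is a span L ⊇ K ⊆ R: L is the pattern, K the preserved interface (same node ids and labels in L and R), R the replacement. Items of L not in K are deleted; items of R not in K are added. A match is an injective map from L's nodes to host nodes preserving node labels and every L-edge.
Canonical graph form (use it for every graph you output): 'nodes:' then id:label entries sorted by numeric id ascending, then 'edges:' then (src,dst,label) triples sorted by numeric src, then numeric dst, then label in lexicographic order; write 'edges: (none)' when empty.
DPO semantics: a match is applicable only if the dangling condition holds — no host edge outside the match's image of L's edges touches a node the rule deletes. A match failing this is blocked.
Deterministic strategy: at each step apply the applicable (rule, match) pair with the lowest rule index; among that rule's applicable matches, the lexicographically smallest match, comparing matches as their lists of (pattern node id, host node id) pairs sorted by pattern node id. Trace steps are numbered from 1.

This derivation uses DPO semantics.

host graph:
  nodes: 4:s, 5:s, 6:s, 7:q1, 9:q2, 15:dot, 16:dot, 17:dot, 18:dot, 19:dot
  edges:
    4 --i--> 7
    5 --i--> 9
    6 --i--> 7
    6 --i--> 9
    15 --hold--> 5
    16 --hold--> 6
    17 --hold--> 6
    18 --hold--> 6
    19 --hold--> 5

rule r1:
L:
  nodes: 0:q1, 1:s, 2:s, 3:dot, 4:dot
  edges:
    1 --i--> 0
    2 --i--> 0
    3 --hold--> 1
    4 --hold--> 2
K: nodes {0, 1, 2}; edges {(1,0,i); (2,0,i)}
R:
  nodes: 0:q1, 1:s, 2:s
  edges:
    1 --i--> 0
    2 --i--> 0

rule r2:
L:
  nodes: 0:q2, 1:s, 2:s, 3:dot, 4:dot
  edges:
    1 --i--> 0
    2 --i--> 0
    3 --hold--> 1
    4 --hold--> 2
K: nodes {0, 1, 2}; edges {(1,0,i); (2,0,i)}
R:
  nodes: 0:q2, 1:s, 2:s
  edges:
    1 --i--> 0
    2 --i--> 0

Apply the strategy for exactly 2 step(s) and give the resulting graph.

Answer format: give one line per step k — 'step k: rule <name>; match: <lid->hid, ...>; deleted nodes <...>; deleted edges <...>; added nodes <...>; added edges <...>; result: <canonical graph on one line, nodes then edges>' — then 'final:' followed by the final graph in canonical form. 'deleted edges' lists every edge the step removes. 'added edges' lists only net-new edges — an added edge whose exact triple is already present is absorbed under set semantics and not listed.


step 1: rule r2; match: 0->9, 1->5, 2->6, 3->15, 4->16; deleted nodes 15, 16; deleted edges (15,5,hold); (16,6,hold); added nodes (none); added edges (none); result: nodes: 4:s, 5:s, 6:s, 7:q1, 9:q2, 17:dot, 18:dot, 19:dot edges: (4,7,i); (5,9,i); (6,7,i); (6,9,i); (17,6,hold); (18,6,hold); (19,5,hold)
step 2: rule r2; match: 0->9, 1->5, 2->6, 3->19, 4->17; deleted nodes 17, 19; deleted edges (17,6,hold); (19,5,hold); added nodes (none); added edges (none); result: nodes: 4:s, 5:s, 6:s, 7:q1, 9:q2, 18:dot edges: (4,7,i); (5,9,i); (6,7,i); (6,9,i); (18,6,hold)
final:
nodes: 4:s, 5:s, 6:s, 7:q1, 9:q2, 18:dot
edges: (4,7,i); (5,9,i); (6,7,i); (6,9,i); (18,6,hold)


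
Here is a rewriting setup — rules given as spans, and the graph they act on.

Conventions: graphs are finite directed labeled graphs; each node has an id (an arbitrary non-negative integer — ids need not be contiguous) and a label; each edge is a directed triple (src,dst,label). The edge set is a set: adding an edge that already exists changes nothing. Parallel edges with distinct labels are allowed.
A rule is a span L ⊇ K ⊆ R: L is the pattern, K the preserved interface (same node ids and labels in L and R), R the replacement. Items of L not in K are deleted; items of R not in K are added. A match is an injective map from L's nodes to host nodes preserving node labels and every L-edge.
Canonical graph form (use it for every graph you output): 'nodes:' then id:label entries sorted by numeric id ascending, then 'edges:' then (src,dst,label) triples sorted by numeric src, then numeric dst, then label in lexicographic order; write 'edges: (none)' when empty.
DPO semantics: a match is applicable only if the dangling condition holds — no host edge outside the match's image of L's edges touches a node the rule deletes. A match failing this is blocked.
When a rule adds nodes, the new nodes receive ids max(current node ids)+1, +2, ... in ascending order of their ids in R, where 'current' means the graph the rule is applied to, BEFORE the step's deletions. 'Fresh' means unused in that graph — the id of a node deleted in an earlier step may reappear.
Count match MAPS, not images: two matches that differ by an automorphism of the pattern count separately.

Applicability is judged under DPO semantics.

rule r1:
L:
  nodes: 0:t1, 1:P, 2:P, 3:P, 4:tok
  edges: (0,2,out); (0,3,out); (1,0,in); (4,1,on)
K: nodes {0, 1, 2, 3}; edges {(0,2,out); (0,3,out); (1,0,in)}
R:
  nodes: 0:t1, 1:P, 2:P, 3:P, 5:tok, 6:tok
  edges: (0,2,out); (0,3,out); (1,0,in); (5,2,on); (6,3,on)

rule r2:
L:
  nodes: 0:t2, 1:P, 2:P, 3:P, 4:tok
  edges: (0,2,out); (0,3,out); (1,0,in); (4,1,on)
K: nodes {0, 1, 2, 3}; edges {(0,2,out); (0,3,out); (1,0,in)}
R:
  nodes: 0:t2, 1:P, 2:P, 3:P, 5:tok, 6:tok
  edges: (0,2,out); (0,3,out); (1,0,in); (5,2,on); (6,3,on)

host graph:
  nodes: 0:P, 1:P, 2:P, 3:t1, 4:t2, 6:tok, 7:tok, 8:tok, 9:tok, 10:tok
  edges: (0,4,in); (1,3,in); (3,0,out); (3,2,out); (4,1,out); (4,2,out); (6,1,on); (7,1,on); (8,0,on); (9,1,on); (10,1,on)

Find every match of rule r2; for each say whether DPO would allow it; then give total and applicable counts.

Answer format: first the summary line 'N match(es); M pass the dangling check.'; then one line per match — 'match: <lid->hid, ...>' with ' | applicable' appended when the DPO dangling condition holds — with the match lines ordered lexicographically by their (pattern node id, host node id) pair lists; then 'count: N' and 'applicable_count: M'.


2 match(es); 2 pass the dangling check.
match: 0->4, 1->0, 2->1, 3->2, 4->8 | applicable
match: 0->4, 1->0, 2->2, 3->1, 4->8 | applicable
count: 2
applicable_count: 2


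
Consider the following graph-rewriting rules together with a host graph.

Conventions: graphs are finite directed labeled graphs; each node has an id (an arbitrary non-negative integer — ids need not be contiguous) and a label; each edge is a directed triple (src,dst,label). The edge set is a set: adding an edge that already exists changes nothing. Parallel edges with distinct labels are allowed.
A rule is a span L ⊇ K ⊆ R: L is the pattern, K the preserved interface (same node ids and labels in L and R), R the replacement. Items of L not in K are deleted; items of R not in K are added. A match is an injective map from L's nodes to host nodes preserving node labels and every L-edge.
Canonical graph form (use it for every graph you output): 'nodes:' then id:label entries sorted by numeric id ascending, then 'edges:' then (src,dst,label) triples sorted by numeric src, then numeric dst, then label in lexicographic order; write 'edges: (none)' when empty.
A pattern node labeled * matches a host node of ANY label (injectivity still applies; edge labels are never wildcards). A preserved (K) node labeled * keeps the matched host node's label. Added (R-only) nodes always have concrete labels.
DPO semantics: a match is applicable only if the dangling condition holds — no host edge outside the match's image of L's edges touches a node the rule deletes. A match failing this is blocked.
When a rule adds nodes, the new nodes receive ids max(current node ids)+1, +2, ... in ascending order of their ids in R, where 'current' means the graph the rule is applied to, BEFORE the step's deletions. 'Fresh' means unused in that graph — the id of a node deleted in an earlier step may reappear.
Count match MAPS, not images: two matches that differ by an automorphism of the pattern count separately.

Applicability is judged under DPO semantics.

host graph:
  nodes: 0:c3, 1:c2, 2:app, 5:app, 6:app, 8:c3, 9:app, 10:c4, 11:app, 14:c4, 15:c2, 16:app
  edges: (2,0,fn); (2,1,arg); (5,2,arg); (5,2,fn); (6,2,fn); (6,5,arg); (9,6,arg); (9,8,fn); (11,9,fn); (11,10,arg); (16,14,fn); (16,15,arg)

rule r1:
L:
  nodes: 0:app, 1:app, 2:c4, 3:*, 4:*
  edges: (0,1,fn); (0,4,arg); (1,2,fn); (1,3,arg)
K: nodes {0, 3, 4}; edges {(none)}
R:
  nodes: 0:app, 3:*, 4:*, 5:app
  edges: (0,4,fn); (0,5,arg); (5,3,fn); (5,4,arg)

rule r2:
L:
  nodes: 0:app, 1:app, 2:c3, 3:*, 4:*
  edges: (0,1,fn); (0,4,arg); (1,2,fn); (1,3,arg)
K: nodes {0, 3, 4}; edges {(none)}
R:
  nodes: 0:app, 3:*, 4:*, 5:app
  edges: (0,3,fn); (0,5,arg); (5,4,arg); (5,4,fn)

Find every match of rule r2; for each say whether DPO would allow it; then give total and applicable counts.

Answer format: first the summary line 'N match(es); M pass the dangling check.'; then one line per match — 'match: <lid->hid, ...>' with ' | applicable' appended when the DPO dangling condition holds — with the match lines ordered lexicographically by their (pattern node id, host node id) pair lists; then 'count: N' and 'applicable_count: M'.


2 match(es); 1 pass the dangling check.
match: 0->6, 1->2, 2->0, 3->1, 4->5
match: 0->11, 1->9, 2->8, 3->6, 4->10 | applicable
count: 2
applicable_count: 1


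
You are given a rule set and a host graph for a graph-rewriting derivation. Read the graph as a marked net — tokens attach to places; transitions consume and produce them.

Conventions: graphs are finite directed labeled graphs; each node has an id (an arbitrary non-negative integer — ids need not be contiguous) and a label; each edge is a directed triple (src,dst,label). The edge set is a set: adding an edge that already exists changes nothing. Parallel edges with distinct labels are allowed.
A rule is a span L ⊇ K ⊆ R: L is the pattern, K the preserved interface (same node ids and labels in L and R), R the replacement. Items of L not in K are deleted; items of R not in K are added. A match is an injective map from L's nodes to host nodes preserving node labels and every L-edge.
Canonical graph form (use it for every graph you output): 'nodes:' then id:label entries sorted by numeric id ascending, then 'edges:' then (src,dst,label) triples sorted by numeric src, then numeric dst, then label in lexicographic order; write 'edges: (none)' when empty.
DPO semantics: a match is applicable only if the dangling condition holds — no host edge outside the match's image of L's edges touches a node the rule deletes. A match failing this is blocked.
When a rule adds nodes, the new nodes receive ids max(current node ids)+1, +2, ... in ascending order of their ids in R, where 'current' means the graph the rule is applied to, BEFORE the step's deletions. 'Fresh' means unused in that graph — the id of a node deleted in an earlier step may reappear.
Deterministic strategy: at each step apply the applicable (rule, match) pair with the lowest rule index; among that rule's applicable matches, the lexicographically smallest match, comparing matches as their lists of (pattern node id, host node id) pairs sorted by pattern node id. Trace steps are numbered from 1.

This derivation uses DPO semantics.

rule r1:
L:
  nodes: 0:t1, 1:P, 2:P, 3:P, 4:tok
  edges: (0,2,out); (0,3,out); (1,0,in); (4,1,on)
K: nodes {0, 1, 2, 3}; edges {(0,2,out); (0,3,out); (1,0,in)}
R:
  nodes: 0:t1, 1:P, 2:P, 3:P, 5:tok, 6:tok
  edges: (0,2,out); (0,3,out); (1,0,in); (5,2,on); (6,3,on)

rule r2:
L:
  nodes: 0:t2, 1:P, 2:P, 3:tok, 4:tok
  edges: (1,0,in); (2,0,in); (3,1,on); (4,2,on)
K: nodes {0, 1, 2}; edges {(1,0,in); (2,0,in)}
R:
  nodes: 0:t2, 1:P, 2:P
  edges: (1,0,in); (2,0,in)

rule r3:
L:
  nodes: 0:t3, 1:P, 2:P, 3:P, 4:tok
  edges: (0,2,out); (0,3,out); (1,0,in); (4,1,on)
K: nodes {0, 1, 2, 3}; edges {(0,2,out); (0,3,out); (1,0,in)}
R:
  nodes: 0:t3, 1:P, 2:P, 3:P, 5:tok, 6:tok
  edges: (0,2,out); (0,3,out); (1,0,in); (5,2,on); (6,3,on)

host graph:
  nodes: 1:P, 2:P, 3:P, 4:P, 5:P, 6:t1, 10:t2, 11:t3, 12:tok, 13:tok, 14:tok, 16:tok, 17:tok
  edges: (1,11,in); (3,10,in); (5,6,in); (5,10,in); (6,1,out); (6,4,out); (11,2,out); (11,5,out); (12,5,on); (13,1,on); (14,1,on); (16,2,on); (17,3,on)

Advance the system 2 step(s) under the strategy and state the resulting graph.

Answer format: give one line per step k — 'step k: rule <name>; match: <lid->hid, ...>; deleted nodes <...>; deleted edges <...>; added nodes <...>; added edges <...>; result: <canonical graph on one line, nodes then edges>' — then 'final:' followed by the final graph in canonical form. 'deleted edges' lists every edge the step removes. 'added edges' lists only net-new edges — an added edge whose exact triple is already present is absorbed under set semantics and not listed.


step 1: rule r1; match: 0->6, 1->5, 2->1, 3->4, 4->12; deleted nodes 12; deleted edges (12,5,on); added nodes 18, 19; added edges (18,1,on); (19,4,on); result: nodes: 1:P, 2:P, 3:P, 4:P, 5:P, 6:t1, 10:t2, 11:t3, 13:tok, 14:tok, 16:tok, 17:tok, 18:tok, 19:tok edges: (1,11,in); (3,10,in); (5,6,in); (5,10,in); (6,1,out); (6,4,out); (11,2,out); (11,5,out); (13,1,on); (14,1,on); (16,2,on); (17,3,on); (18,1,on); (19,4,on)
step 2: rule r3; match: 0->11, 1->1, 2->2, 3->5, 4->13; deleted nodes 13; deleted edges (13,1,on); added nodes 20, 21; added edges (20,2,on); (21,5,on); result: nodes: 1:P, 2:P, 3:P, 4:P, 5:P, 6:t1, 10:t2, 11:t3, 14:tok, 16:tok, 17:tok, 18:tok, 19:tok, 20:tok, 21:tok edges: (1,11,in); (3,10,in); (5,6,in); (5,10,in); (6,1,out); (6,4,out); (11,2,out); (11,5,out); (14,1,on); (16,2,on); (17,3,on); (18,1,on); (19,4,on); (20,2,on); (21,5,on)
final:
nodes: 1:P, 2:P, 3:P, 4:P, 5:P, 6:t1, 10:t2, 11:t3, 14:tok, 16:tok, 17:tok, 18:tok, 19:tok, 20:tok, 21:tok
edges: (1,11,in); (3,10,in); (5,6,in); (5,10,in); (6,1,out); (6,4,out); (11,2,out); (11,5,out); (14,1,on); (16,2,on); (17,3,on); (18,1,on); (19,4,on); (20,2,on); (21,5,on)


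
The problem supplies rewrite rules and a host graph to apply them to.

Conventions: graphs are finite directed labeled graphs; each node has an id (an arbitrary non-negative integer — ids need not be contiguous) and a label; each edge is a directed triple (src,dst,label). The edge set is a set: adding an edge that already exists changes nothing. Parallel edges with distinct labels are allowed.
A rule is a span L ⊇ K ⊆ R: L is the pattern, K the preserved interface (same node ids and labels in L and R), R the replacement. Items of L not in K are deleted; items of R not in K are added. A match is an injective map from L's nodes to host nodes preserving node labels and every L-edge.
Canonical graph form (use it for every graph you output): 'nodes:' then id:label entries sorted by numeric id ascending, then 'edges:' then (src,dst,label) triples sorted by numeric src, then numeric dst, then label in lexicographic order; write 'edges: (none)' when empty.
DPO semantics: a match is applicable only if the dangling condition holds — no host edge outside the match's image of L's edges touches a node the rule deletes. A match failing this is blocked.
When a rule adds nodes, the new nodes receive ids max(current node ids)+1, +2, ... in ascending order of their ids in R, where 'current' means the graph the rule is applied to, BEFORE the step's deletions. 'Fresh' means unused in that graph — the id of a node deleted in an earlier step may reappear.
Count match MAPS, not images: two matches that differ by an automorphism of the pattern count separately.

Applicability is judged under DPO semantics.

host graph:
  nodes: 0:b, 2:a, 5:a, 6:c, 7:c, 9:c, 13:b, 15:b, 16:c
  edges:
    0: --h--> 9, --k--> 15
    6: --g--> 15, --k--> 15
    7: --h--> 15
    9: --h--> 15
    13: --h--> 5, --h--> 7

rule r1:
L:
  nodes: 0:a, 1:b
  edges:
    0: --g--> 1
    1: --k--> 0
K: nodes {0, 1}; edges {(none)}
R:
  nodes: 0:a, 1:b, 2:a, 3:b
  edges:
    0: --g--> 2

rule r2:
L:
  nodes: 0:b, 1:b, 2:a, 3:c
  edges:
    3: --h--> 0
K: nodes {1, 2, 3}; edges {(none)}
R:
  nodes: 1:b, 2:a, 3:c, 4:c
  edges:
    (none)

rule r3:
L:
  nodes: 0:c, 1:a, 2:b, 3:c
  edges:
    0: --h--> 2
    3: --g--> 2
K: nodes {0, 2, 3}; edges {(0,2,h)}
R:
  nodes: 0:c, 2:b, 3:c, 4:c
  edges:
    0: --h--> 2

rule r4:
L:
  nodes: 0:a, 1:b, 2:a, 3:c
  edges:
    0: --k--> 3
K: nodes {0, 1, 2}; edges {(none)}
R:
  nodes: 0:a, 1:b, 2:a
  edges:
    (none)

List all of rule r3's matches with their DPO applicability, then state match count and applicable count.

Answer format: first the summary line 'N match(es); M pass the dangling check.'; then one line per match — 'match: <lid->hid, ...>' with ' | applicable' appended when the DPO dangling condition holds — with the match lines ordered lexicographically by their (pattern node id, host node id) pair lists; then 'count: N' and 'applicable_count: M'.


4 match(es); 2 pass the dangling check.
match: 0->7, 1->2, 2->15, 3->6 | applicable
match: 0->7, 1->5, 2->15, 3->6
match: 0->9, 1->2, 2->15, 3->6 | applicable
match: 0->9, 1->5, 2->15, 3->6
count: 4
applicable_count: 2


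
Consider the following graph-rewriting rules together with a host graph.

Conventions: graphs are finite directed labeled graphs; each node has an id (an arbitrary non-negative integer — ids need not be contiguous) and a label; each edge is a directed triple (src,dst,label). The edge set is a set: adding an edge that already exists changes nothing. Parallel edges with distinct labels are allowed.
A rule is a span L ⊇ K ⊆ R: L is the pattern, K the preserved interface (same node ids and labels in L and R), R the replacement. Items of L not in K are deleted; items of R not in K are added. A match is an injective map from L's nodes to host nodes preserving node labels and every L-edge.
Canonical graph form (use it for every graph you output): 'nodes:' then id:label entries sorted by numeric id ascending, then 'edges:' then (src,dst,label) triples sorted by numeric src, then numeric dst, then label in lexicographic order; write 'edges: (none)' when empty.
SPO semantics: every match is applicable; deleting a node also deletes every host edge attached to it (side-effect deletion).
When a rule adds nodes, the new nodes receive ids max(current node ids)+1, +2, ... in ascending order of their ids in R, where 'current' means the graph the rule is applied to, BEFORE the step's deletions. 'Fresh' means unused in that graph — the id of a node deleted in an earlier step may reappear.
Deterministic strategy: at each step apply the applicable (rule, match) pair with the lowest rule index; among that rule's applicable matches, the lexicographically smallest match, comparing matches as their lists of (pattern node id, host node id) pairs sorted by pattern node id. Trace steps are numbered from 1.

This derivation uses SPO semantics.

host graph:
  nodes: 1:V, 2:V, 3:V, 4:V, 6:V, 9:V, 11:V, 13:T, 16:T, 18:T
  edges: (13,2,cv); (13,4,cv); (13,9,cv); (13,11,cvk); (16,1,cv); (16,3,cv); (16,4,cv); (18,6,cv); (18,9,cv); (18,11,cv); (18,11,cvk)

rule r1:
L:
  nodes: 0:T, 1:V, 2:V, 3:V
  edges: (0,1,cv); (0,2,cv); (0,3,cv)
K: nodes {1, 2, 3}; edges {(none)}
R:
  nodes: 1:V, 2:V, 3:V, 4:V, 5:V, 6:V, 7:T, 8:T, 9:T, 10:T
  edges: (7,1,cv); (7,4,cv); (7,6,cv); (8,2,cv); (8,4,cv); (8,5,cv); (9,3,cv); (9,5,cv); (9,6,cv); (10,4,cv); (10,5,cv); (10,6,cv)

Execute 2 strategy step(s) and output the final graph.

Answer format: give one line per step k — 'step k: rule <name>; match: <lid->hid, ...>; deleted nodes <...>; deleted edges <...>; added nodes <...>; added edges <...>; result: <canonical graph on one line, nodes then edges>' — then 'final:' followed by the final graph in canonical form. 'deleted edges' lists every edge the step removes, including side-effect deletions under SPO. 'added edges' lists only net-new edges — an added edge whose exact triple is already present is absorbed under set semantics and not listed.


step 1: rule r1; match: 0->13, 1->2, 2->4, 3->9; deleted nodes 13; deleted edges (13,2,cv); (13,4,cv); (13,9,cv); (13,11,cvk); added nodes 19, 20, 21, 22, 23, 24, 25; added edges (22,2,cv); (22,19,cv); (22,21,cv); (23,4,cv); (23,19,cv); (23,20,cv); (24,9,cv); (24,20,cv); (24,21,cv); (25,19,cv); (25,20,cv); (25,21,cv); result: nodes: 1:V, 2:V, 3:V, 4:V, 6:V, 9:V, 11:V, 16:T, 18:T, 19:V, 20:V, 21:V, 22:T, 23:T, 24:T, 25:T edges: (16,1,cv); (16,3,cv); (16,4,cv); (18,6,cv); (18,9,cv); (18,11,cv); (18,11,cvk); (22,2,cv); (22,19,cv); (22,21,cv); (23,4,cv); (23,19,cv); (23,20,cv); (24,9,cv); (24,20,cv); (24,21,cv); (25,19,cv); (25,20,cv); (25,21,cv)
step 2: rule r1; match: 0->16, 1->1, 2->3, 3->4; deleted nodes 16; deleted edges (16,1,cv); (16,3,cv); (16,4,cv); added nodes 26, 27, 28, 29, 30, 31, 32; added edges (29,1,cv); (29,26,cv); (29,28,cv); (30,3,cv); (30,26,cv); (30,27,cv); (31,4,cv); (31,27,cv); (31,28,cv); (32,26,cv); (32,27,cv); (32,28,cv); result: nodes: 1:V, 2:V, 3:V, 4:V, 6:V, 9:V, 11:V, 18:T, 19:V, 20:V, 21:V, 22:T, 23:T, 24:T, 25:T, 26:V, 27:V, 28:V, 29:T, 30:T, 31:T, 32:T edges: (18,6,cv); (18,9,cv); (18,11,cv); (18,11,cvk); (22,2,cv); (22,19,cv); (22,21,cv); (23,4,cv); (23,19,cv); (23,20,cv); (24,9,cv); (24,20,cv); (24,21,cv); (25,19,cv); (25,20,cv); (25,21,cv); (29,1,cv); (29,26,cv); (29,28,cv); (30,3,cv); (30,26,cv); (30,27,cv); (31,4,cv); (31,27,cv); (31,28,cv); (32,26,cv); (32,27,cv); (32,28,cv)
final:
nodes: 1:V, 2:V, 3:V, 4:V, 6:V, 9:V, 11:V, 18:T, 19:V, 20:V, 21:V, 22:T, 23:T, 24:T, 25:T, 26:V, 27:V, 28:V, 29:T, 30:T, 31:T, 32:T
edges: (18,6,cv); (18,9,cv); (18,11,cv); (18,11,cvk); (22,2,cv); (22,19,cv); (22,21,cv); (23,4,cv); (23,19,cv); (23,20,cv); (24,9,cv); (24,20,cv); (24,21,cv); (25,19,cv); (25,20,cv); (25,21,cv); (29,1,cv); (29,26,cv); (29,28,cv); (30,3,cv); (30,26,cv); (30,27,cv); (31,4,cv); (31,27,cv); (31,28,cv); (32,26,cv); (32,27,cv); (32,28,cv)


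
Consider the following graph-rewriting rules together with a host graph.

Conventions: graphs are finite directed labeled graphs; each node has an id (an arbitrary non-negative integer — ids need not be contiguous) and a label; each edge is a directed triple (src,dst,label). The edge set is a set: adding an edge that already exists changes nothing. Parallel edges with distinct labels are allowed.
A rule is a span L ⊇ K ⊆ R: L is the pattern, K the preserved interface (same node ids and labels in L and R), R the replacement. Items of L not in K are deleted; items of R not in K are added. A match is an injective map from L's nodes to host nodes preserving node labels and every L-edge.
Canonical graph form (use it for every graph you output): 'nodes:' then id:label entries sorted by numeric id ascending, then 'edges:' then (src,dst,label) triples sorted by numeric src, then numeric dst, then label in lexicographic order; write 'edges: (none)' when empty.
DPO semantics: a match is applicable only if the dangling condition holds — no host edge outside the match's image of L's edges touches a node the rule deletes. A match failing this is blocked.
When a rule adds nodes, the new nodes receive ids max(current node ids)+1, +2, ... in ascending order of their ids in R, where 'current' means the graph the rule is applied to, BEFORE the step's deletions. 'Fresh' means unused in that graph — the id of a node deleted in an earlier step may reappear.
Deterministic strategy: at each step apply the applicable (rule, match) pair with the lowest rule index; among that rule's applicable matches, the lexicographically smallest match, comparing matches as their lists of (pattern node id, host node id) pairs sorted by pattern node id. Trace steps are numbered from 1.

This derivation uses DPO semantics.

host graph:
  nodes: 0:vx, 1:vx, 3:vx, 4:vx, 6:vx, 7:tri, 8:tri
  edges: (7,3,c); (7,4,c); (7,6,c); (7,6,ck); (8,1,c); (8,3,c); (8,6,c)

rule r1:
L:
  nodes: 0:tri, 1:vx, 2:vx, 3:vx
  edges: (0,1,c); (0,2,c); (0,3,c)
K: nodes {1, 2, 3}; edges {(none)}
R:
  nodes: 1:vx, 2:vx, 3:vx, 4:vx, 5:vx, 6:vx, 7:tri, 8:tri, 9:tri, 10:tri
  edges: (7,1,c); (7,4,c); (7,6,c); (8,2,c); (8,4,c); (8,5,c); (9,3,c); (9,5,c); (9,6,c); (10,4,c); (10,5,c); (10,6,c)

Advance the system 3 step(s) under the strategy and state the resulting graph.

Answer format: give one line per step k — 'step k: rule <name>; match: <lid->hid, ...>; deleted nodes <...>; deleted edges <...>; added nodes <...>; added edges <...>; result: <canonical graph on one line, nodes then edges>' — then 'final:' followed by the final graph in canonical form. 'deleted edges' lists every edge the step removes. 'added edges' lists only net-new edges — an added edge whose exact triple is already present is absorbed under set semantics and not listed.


step 1: rule r1; match: 0->8, 1->1, 2->3, 3->6; deleted nodes 8; deleted edges (8,1,c); (8,3,c); (8,6,c); added nodes 9, 10, 11, 12, 13, 14, 15; added edges (12,1,c); (12,9,c); (12,11,c); (13,3,c); (13,9,c); (13,10,c); (14,6,c); (14,10,c); (14,11,c); (15,9,c); (15,10,c); (15,11,c); result: nodes: 0:vx, 1:vx, 3:vx, 4:vx, 6:vx, 7:tri, 9:vx, 10:vx, 11:vx, 12:tri, 13:tri, 14:tri, 15:tri edges: (7,3,c); (7,4,c); (7,6,c); (7,6,ck); (12,1,c); (12,9,c); (12,11,c); (13,3,c); (13,9,c); (13,10,c); (14,6,c); (14,10,c); (14,11,c); (15,9,c); (15,10,c); (15,11,c)
step 2: rule r1; match: 0->12, 1->1, 2->9, 3->11; deleted nodes 12; deleted edges (12,1,c); (12,9,c); (12,11,c); added nodes 16, 17, 18, 19, 20, 21, 22; added edges (19,1,c); (19,16,c); (19,18,c); (20,9,c); (20,16,c); (20,17,c); (21,11,c); (21,17,c); (21,18,c); (22,16,c); (22,17,c); (22,18,c); result: nodes: 0:vx, 1:vx, 3:vx, 4:vx, 6:vx, 7:tri, 9:vx, 10:vx, 11:vx, 13:tri, 14:tri, 15:tri, 16:vx, 17:vx, 18:vx, 19:tri, 20:tri, 21:tri, 22:tri edges: (7,3,c); (7,4,c); (7,6,c); (7,6,ck); (13,3,c); (13,9,c); (13,10,c); (14,6,c); (14,10,c); (14,11,c); (15,9,c); (15,10,c); (15,11,c); (19,1,c); (19,16,c); (19,18,c); (20,9,c); (20,16,c); (20,17,c); (21,11,c); (21,17,c); (21,18,c); (22,16,c); (22,17,c); (22,18,c)
step 3: rule r1; match: 0->13, 1->3, 2->9, 3->10; deleted nodes 13; deleted edges (13,3,c); (13,9,c); (13,10,c); added nodes 23, 24, 25, 26, 27, 28, 29; added edges (26,3,c); (26,23,c); (26,25,c); (27,9,c); (27,23,c); (27,24,c); (28,10,c); (28,24,c); (28,25,c); (29,23,c); (29,24,c); (29,25,c); result: nodes: 0:vx, 1:vx, 3:vx, 4:vx, 6:vx, 7:tri, 9:vx, 10:vx, 11:vx, 14:tri, 15:tri, 16:vx, 17:vx, 18:vx, 19:tri, 20:tri, 21:tri, 22:tri, 23:vx, 24:vx, 25:vx, 26:tri, 27:tri, 28:tri, 29:tri edges: (7,3,c); (7,4,c); (7,6,c); (7,6,ck); (14,6,c); (14,10,c); (14,11,c); (15,9,c); (15,10,c); (15,11,c); (19,1,c); (19,16,c); (19,18,c); (20,9,c); (20,16,c); (20,17,c); (21,11,c); (21,17,c); (21,18,c); (22,16,c); (22,17,c); (22,18,c); (26,3,c); (26,23,c); (26,25,c); (27,9,c); (27,23,c); (27,24,c); (28,10,c); (28,24,c); (28,25,c); (29,23,c); (29,24,c); (29,25,c)
final:
nodes: 0:vx, 1:vx, 3:vx, 4:vx, 6:vx, 7:tri, 9:vx, 10:vx, 11:vx, 14:tri, 15:tri, 16:vx, 17:vx, 18:vx, 19:tri, 20:tri, 21:tri, 22:tri, 23:vx, 24:vx, 25:vx, 26:tri, 27:tri, 28:tri, 29:tri
edges: (7,3,c); (7,4,c); (7,6,c); (7,6,ck); (14,6,c); (14,10,c); (14,11,c); (15,9,c); (15,10,c); (15,11,c); (19,1,c); (19,16,c); (19,18,c); (20,9,c); (20,16,c); (20,17,c); (21,11,c); (21,17,c); (21,18,c); (22,16,c); (22,17,c); (22,18,c); (26,3,c); (26,23,c); (26,25,c); (27,9,c); (27,23,c); (27,24,c); (28,10,c); (28,24,c); (28,25,c); (29,23,c); (29,24,c); (29,25,c)


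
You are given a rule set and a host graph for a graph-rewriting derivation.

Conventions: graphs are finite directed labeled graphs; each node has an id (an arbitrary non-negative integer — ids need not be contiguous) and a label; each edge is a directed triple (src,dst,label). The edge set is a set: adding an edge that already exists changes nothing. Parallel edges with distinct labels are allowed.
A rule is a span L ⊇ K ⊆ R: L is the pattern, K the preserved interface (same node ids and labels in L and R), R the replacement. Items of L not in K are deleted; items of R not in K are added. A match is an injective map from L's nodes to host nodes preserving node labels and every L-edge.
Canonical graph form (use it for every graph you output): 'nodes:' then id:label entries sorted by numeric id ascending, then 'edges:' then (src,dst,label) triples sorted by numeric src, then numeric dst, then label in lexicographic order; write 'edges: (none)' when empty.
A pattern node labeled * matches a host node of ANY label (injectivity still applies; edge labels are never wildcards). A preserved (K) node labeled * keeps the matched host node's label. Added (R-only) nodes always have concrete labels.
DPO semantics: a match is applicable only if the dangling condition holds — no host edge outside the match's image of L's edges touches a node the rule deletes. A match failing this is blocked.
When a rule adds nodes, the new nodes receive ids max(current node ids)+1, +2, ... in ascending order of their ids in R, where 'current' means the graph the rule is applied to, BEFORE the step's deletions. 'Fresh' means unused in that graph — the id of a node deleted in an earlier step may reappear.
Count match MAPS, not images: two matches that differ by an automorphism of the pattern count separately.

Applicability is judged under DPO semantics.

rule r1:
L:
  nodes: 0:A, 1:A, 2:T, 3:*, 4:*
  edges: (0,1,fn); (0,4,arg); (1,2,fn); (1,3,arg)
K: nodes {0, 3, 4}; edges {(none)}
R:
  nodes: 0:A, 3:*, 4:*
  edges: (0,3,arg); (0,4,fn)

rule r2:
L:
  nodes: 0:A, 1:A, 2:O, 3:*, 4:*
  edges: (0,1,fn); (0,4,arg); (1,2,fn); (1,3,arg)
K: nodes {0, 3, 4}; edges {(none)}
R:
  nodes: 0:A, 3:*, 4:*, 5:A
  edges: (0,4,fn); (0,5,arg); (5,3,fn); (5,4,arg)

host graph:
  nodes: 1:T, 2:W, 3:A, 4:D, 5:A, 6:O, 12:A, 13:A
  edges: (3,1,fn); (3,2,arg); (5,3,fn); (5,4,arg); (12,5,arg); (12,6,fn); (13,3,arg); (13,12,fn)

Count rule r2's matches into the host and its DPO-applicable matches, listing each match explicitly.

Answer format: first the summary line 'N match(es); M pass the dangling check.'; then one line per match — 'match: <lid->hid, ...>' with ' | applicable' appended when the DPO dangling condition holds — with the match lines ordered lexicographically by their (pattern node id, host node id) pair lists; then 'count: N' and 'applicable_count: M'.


1 match(es); 1 pass the dangling check.
match: 0->13, 1->12, 2->6, 3->5, 4->3 | applicable
count: 1
applicable_count: 1


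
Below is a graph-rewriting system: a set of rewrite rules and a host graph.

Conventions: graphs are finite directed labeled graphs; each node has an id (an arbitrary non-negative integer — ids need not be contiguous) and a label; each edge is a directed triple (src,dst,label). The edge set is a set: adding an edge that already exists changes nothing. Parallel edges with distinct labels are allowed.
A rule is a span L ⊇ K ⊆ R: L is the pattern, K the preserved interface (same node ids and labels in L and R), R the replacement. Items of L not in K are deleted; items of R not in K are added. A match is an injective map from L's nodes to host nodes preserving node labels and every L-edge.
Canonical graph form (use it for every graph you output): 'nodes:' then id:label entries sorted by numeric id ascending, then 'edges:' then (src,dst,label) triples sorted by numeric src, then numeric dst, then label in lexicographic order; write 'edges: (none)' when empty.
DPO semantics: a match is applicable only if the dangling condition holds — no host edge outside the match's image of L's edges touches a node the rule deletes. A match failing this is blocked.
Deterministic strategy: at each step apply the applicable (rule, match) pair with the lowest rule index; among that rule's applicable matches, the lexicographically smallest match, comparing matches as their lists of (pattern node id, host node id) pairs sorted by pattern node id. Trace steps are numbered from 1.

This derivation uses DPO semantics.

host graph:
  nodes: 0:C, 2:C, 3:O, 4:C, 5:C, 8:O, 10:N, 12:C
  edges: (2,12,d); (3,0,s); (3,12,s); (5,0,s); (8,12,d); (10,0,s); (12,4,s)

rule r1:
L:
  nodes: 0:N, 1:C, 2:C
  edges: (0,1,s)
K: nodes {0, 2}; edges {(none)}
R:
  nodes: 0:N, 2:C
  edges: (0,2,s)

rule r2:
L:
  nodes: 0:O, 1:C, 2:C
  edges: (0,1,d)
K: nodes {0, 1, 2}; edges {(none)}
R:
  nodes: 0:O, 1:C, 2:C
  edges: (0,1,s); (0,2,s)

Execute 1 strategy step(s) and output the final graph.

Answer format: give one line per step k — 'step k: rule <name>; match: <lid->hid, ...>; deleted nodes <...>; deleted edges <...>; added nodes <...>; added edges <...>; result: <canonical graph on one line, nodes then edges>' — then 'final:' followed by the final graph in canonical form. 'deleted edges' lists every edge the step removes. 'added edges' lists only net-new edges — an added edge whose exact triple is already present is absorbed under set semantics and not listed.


step 1: rule r2; match: 0->8, 1->12, 2->0; deleted nodes (none); deleted edges (8,12,d); added nodes (none); added edges (8,0,s); (8,12,s); result: nodes: 0:C, 2:C, 3:O, 4:C, 5:C, 8:O, 10:N, 12:C edges: (2,12,d); (3,0,s); (3,12,s); (5,0,s); (8,0,s); (8,12,s); (10,0,s); (12,4,s)
final:
nodes: 0:C, 2:C, 3:O, 4:C, 5:C, 8:O, 10:N, 12:C
edges: (2,12,d); (3,0,s); (3,12,s); (5,0,s); (8,0,s); (8,12,s); (10,0,s); (12,4,s)


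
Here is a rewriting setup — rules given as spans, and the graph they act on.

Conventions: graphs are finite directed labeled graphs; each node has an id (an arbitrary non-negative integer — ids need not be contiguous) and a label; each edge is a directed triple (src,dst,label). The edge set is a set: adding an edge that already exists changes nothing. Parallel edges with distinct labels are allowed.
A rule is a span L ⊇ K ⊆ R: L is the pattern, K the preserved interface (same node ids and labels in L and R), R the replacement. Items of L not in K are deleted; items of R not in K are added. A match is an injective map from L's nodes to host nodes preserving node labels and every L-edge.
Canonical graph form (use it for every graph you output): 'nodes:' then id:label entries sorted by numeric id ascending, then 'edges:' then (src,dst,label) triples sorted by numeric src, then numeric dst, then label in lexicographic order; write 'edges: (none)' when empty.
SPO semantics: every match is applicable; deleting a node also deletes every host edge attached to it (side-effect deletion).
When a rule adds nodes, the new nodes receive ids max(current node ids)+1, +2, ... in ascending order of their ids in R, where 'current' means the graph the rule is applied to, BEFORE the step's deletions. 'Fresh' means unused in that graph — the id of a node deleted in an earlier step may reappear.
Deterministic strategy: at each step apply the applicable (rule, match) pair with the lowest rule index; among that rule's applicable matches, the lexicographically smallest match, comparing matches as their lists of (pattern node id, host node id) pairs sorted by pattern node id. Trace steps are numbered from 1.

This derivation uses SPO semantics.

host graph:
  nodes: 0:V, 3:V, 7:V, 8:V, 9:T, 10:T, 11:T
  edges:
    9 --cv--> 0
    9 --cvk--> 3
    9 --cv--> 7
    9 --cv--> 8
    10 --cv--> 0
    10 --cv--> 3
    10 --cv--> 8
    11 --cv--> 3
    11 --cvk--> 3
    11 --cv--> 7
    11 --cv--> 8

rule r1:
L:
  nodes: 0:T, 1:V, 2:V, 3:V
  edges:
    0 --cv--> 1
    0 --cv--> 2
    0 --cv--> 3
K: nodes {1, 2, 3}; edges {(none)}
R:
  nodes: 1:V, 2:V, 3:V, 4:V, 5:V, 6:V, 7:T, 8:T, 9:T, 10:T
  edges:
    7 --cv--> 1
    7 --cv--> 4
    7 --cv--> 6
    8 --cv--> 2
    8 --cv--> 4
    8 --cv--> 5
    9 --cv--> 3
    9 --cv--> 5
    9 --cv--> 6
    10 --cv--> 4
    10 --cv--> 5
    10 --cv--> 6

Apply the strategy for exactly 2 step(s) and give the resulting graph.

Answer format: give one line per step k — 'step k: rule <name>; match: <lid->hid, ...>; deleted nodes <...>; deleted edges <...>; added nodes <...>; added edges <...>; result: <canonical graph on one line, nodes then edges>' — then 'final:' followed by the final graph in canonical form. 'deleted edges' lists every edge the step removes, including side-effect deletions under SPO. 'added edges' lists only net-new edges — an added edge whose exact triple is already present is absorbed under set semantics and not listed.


step 1: rule r1; match: 0->9, 1->0, 2->7, 3->8; deleted nodes 9; deleted edges (9,0,cv); (9,3,cvk); (9,7,cv); (9,8,cv); added nodes 12, 13, 14, 15, 16, 17, 18; added edges (15,0,cv); (15,12,cv); (15,14,cv); (16,7,cv); (16,12,cv); (16,13,cv); (17,8,cv); (17,13,cv); (17,14,cv); (18,12,cv); (18,13,cv); (18,14,cv); result: nodes: 0:V, 3:V, 7:V, 8:V, 10:T, 11:T, 12:V, 13:V, 14:V, 15:T, 16:T, 17:T, 18:T edges: (10,0,cv); (10,3,cv); (10,8,cv); (11,3,cv); (11,3,cvk); (11,7,cv); (11,8,cv); (15,0,cv); (15,12,cv); (15,14,cv); (16,7,cv); (16,12,cv); (16,13,cv); (17,8,cv); (17,13,cv); (17,14,cv); (18,12,cv); (18,13,cv); (18,14,cv)
step 2: rule r1; match: 0->10, 1->0, 2->3, 3->8; deleted nodes 10; deleted edges (10,0,cv); (10,3,cv); (10,8,cv); added nodes 19, 20, 21, 22, 23, 24, 25; added edges (22,0,cv); (22,19,cv); (22,21,cv); (23,3,cv); (23,19,cv); (23,20,cv); (24,8,cv); (24,20,cv); (24,21,cv); (25,19,cv); (25,20,cv); (25,21,cv); result: nodes: 0:V, 3:V, 7:V, 8:V, 11:T, 12:V, 13:V, 14:V, 15:T, 16:T, 17:T, 18:T, 19:V, 20:V, 21:V, 22:T, 23:T, 24:T, 25:T edges: (11,3,cv); (11,3,cvk); (11,7,cv); (11,8,cv); (15,0,cv); (15,12,cv); (15,14,cv); (16,7,cv); (16,12,cv); (16,13,cv); (17,8,cv); (17,13,cv); (17,14,cv); (18,12,cv); (18,13,cv); (18,14,cv); (22,0,cv); (22,19,cv); (22,21,cv); (23,3,cv); (23,19,cv); (23,20,cv); (24,8,cv); (24,20,cv); (24,21,cv); (25,19,cv); (25,20,cv); (25,21,cv)
final:
nodes: 0:V, 3:V, 7:V, 8:V, 11:T, 12:V, 13:V, 14:V, 15:T, 16:T, 17:T, 18:T, 19:V, 20:V, 21:V, 22:T, 23:T, 24:T, 25:T
edges: (11,3,cv); (11,3,cvk); (11,7,cv); (11,8,cv); (15,0,cv); (15,12,cv); (15,14,cv); (16,7,cv); (16,12,cv); (16,13,cv); (17,8,cv); (17,13,cv); (17,14,cv); (18,12,cv); (18,13,cv); (18,14,cv); (22,0,cv); (22,19,cv); (22,21,cv); (23,3,cv); (23,19,cv); (23,20,cv); (24,8,cv); (24,20,cv); (24,21,cv); (25,19,cv); (25,20,cv); (25,21,cv)


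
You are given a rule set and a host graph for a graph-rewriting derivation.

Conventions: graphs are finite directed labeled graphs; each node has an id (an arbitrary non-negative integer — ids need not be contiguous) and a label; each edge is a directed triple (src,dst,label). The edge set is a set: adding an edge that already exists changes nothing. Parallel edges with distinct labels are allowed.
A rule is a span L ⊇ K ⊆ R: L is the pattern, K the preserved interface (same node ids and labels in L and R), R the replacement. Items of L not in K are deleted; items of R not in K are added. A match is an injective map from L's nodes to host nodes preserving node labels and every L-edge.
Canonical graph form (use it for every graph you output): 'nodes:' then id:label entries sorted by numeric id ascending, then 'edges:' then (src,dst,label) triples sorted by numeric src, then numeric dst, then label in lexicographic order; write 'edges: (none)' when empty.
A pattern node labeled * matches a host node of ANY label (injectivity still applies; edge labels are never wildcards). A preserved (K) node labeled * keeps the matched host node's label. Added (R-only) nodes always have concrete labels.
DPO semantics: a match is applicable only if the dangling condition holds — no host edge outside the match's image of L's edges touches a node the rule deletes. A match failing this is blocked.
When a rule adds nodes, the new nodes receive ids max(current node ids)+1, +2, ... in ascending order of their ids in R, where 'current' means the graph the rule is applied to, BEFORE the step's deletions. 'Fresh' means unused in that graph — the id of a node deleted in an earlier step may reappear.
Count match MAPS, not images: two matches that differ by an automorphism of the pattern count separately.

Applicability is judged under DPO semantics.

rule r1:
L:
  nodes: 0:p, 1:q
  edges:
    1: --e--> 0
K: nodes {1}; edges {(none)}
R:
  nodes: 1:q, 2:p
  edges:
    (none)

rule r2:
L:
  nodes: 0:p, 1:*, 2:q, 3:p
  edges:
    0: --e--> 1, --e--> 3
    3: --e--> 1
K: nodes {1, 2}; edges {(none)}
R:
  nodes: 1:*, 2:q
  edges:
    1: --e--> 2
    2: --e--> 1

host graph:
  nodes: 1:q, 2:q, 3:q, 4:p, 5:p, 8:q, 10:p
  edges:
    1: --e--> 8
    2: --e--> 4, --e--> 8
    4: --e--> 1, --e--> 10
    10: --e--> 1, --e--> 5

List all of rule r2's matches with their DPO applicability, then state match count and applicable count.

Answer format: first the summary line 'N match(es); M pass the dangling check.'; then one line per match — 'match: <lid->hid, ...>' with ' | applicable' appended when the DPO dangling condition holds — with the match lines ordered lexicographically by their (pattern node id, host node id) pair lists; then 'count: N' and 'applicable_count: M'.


3 match(es); 0 pass the dangling check.
match: 0->4, 1->1, 2->2, 3->10
match: 0->4, 1->1, 2->3, 3->10
match: 0->4, 1->1, 2->8, 3->10
count: 3
applicable_count: 0
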